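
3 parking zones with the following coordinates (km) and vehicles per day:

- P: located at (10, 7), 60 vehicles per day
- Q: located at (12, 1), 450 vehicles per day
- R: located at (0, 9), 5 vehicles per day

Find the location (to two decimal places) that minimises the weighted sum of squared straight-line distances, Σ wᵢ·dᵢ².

(11.65, 1.78)

The minimiser of Σwᵢ‖p−pᵢ‖² is the weighted centroid p* = (Σwᵢpᵢ)/(Σwᵢ).
Σwᵢ = 515.
Σwᵢxᵢ = 60·10 + 450·12 + 5·0 = 6000.
Σwᵢyᵢ = 60·7 + 450·1 + 5·9 = 915.
x* = 6000/515 = 11.65, y* = 915/515 = 1.78.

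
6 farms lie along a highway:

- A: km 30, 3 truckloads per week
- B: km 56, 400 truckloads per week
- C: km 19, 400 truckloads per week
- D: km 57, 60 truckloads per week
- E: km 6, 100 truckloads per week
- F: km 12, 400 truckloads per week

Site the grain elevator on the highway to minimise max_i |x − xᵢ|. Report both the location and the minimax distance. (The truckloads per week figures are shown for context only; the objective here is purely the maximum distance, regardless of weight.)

The 1-center on a line is the midpoint of the two extreme points: leftmost at 6, rightmost at 57.
Optimal location = (6 + 57)/2 = 31.5; maximum distance = (57 − 6)/2 = 25.5.

location 31.5, max distance 25.5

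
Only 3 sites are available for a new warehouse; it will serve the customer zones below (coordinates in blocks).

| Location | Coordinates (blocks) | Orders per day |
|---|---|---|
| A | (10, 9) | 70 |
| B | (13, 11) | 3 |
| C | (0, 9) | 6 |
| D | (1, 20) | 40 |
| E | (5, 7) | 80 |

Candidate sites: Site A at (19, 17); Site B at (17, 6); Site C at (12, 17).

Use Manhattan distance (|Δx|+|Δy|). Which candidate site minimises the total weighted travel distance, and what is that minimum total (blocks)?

Site C, total 2761 blocks

Total weighted distance at each candidate:
  Site A (19, 17): total = 4148
  Site B (17, 6): total = 3087
  Site C (12, 17): total = 2761
Minimum is at Site C with total 2761 blocks.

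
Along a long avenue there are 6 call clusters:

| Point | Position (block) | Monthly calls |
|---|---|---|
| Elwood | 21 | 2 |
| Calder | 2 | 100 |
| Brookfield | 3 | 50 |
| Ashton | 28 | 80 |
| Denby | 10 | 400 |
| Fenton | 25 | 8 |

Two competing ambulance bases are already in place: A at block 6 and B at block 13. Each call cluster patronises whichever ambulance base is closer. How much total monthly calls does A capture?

150

The indifferent point is the midpoint (6+13)/2 = 9.5; call clusters left of it (closer to A at 6) go to A, those right go to B.
  Calder at 2 (w=100) → A
  Brookfield at 3 (w=50) → A
  Denby at 10 (w=400) → B
  Elwood at 21 (w=2) → B
  Fenton at 25 (w=8) → B
  Ashton at 28 (w=80) → B
A captures 150; B captures 490.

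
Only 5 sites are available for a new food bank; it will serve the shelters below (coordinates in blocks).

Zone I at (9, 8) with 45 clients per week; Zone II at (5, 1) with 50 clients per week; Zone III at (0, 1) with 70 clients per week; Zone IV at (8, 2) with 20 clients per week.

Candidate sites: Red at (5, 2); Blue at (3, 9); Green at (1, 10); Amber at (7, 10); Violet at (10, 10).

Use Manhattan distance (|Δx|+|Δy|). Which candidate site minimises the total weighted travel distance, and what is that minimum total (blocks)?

Red, total 980 blocks

Total weighted distance at each candidate:
  Red (5, 2): total = 980
  Blue (3, 9): total = 1825
  Green (1, 10): total = 2100
  Amber (7, 10): total = 2030
  Violet (10, 10): total = 2365
Minimum is at Red with total 980 blocks.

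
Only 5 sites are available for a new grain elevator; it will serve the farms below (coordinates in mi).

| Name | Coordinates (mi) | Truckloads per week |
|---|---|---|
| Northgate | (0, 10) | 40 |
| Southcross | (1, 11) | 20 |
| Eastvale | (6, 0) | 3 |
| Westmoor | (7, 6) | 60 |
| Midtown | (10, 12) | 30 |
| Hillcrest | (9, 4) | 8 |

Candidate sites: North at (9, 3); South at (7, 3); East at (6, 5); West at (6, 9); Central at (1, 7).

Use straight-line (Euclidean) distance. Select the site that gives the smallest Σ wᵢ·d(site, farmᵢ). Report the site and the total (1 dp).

West, total 764.4 mi

Total weighted distance at each candidate:
  North (9, 3): total = 1191.1
  South (7, 3): total = 1088.0
  East (6, 5): total = 835.6
  West (6, 9): total = 764.4
  Central (1, 7): total = 974.5
Minimum is at West with total 764.4 mi.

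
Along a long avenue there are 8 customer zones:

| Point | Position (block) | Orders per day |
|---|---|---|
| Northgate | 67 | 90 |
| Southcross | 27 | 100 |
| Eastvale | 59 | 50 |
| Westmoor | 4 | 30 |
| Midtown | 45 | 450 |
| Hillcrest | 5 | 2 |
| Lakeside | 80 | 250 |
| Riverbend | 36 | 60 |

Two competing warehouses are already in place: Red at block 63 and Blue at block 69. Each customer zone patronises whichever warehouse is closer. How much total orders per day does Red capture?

692

The indifferent point is the midpoint (63+69)/2 = 66; customer zones left of it (closer to Red at 63) go to Red, those right go to Blue.
  Westmoor at 4 (w=30) → Red
  Hillcrest at 5 (w=2) → Red
  Southcross at 27 (w=100) → Red
  Riverbend at 36 (w=60) → Red
  Midtown at 45 (w=450) → Red
  Eastvale at 59 (w=50) → Red
  Northgate at 67 (w=90) → Blue
  Lakeside at 80 (w=250) → Blue
Red captures 692; Blue captures 340.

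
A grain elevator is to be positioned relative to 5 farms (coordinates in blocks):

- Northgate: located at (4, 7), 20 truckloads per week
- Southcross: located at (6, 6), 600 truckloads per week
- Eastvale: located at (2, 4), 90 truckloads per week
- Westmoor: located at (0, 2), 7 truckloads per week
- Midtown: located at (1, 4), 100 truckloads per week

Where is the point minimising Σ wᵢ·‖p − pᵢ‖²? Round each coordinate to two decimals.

(4.85, 5.53)

The minimiser of Σwᵢ‖p−pᵢ‖² is the weighted centroid p* = (Σwᵢpᵢ)/(Σwᵢ).
Σwᵢ = 817.
Σwᵢxᵢ = 20·4 + 600·6 + 90·2 + 7·0 + 100·1 = 3960.
Σwᵢyᵢ = 20·7 + 600·6 + 90·4 + 7·2 + 100·4 = 4514.
x* = 3960/817 = 4.85, y* = 4514/817 = 5.53.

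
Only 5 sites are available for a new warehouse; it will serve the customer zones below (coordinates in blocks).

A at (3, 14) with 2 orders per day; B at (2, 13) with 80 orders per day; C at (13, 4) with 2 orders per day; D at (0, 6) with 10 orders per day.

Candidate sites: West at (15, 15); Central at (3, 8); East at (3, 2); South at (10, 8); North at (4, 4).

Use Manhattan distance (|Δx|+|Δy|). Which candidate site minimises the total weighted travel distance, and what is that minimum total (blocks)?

Total weighted distance at each candidate:
  West (15, 15): total = 1492
  Central (3, 8): total = 570
  East (3, 2): total = 1078
  South (10, 8): total = 1200
  North (4, 4): total = 980
Minimum is at Central with total 570 blocks.

Central, total 570 blocks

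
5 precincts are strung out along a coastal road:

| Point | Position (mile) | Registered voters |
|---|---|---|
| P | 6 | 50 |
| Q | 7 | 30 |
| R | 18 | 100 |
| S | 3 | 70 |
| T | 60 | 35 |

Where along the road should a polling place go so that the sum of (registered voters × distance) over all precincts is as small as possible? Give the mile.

For a sum of weighted absolute distances on a line, the optimum is the weighted median (not the mean). Total weight W = 285; half-weight = 142.5.
Sort by position and accumulate weight:
  mile 3 (S, w=70) → cum 70
  mile 6 (P, w=50) → cum 120
  mile 7 (Q, w=30) → cum 150  ≥ 142.5 → median here
  mile 18 (R, w=100) → cum 250
  mile 60 (T, w=35) → cum 285
Optimal location: mile 7.

x = 7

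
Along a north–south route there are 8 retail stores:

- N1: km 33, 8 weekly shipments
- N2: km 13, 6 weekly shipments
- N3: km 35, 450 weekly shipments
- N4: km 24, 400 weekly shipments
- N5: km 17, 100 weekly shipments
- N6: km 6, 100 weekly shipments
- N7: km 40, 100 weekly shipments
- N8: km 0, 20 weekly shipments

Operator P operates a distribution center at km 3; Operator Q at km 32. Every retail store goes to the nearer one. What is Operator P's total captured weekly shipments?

226

The indifferent point is the midpoint (3+32)/2 = 17.5; retail stores left of it (closer to Operator P at 3) go to Operator P, those right go to Operator Q.
  N8 at 0 (w=20) → Operator P
  N6 at 6 (w=100) → Operator P
  N2 at 13 (w=6) → Operator P
  N5 at 17 (w=100) → Operator P
  N4 at 24 (w=400) → Operator Q
  N1 at 33 (w=8) → Operator Q
  N3 at 35 (w=450) → Operator Q
  N7 at 40 (w=100) → Operator Q
Operator P captures 226; Operator Q captures 958.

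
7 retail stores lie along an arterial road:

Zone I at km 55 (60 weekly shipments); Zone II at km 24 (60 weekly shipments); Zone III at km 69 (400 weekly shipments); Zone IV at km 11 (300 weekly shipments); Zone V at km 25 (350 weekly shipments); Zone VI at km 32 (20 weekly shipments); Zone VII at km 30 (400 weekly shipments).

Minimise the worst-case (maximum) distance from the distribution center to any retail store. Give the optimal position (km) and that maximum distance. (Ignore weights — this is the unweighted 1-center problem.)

location 40, max distance 29

The 1-center on a line is the midpoint of the two extreme points: leftmost at 11, rightmost at 69.
Optimal location = (11 + 69)/2 = 40; maximum distance = (69 − 11)/2 = 29.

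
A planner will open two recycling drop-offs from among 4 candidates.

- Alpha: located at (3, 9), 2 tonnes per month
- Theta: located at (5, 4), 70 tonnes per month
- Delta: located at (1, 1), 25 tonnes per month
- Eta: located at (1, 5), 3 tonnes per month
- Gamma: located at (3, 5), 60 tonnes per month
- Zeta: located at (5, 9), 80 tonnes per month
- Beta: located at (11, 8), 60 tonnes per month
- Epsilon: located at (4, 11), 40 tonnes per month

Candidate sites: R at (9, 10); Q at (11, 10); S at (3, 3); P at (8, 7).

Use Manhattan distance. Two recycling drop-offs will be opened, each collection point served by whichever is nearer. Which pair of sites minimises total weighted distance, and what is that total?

Evaluate every pair (each demand assigned to the nearer of the two):
  {R, S}: total = 1334
  {S, P}: total = 1414
  {Q, S}: total = 1454
  {Q, P}: total = 2046
  {R, P}: total = 2086
  {R, Q}: total = 2598
Best pair: {R, S} with total 1334.

{R, S}, total 1334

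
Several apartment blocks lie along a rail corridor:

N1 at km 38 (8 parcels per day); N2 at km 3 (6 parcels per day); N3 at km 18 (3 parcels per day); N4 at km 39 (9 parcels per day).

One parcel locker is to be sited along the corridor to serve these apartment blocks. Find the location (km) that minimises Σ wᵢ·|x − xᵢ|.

For a sum of weighted absolute distances on a line, the optimum is the weighted median (not the mean). Total weight W = 26; half-weight = 13.
Sort by position and accumulate weight:
  km 3 (N2, w=6) → cum 6
  km 18 (N3, w=3) → cum 9
  km 38 (N1, w=8) → cum 17  ≥ 13 → median here
  km 39 (N4, w=9) → cum 26
Optimal location: km 38.

x = 38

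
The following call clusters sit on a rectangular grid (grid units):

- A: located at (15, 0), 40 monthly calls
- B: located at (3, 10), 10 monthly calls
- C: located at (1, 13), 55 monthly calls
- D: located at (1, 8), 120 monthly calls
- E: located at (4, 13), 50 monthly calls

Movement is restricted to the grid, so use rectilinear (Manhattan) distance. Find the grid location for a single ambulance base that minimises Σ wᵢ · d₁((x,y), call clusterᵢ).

(1, 8)

Manhattan distance separates: Σwᵢ(|x−xᵢ|+|y−yᵢ|) = Σwᵢ|x−xᵢ| + Σwᵢ|y−yᵢ|, so x and y are optimised independently as 1-D weighted medians.
Total weight W = 275; half = 137.5.
x-coordinate, sorted with cumulative weight:
  x=1 (C, w=55) cum 55
  x=1 (D, w=120) cum 175  ← median
  x=3 (B, w=10) cum 185
  x=4 (E, w=50) cum 235
  x=15 (A, w=40) cum 275
⇒ x* = 1
y-coordinate, sorted with cumulative weight:
  y=0 (A, w=40) cum 40
  y=8 (D, w=120) cum 160  ← median
  y=10 (B, w=10) cum 170
  y=13 (C, w=55) cum 225
  y=13 (E, w=50) cum 275
⇒ y* = 8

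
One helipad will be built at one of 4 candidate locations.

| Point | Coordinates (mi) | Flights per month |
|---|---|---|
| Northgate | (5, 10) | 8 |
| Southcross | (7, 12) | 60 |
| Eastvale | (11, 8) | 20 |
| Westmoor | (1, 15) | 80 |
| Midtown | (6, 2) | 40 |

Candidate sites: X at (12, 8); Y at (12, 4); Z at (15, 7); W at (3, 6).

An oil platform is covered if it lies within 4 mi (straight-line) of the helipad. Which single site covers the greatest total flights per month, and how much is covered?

Coverage radius r = 4 mi; a point is covered iff (Δx)²+(Δy)² ≤ 4² = 16.
  X (12, 8): covers {Eastvale} → 20
  Y (12, 4): covers {none} → 0
  Z (15, 7): covers {none} → 0
  W (3, 6): covers {none} → 0
Maximum coverage at X: 20 flights per month.

X, covering 20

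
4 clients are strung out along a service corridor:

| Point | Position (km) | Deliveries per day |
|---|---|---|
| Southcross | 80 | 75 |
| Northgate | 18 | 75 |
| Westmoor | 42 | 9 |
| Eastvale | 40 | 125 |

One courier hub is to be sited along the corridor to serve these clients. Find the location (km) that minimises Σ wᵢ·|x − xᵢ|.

For a sum of weighted absolute distances on a line, the optimum is the weighted median (not the mean). Total weight W = 284; half-weight = 142.
Sort by position and accumulate weight:
  km 18 (Northgate, w=75) → cum 75
  km 40 (Eastvale, w=125) → cum 200  ≥ 142 → median here
  km 42 (Westmoor, w=9) → cum 209
  km 80 (Southcross, w=75) → cum 284
Optimal location: km 40.

x = 40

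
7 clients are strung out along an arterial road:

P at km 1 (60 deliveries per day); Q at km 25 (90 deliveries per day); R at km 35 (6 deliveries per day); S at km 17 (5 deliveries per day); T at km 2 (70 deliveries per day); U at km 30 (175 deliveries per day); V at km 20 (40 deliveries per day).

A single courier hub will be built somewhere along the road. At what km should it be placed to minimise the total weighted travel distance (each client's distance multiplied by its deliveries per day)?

For a sum of weighted absolute distances on a line, the optimum is the weighted median (not the mean). Total weight W = 446; half-weight = 223.
Sort by position and accumulate weight:
  km 1 (P, w=60) → cum 60
  km 2 (T, w=70) → cum 130
  km 17 (S, w=5) → cum 135
  km 20 (V, w=40) → cum 175
  km 25 (Q, w=90) → cum 265  ≥ 223 → median here
  km 30 (U, w=175) → cum 440
  km 35 (R, w=6) → cum 446
Optimal location: km 25.

x = 25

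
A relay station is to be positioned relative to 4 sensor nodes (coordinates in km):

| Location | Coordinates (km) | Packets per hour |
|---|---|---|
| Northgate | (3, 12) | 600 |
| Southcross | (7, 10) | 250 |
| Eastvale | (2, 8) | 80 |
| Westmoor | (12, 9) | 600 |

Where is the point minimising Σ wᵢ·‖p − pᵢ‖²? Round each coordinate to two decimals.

The minimiser of Σwᵢ‖p−pᵢ‖² is the weighted centroid p* = (Σwᵢpᵢ)/(Σwᵢ).
Σwᵢ = 1530.
Σwᵢxᵢ = 600·3 + 250·7 + 80·2 + 600·12 = 10910.
Σwᵢyᵢ = 600·12 + 250·10 + 80·8 + 600·9 = 15740.
x* = 10910/1530 = 7.13, y* = 15740/1530 = 10.29.

(7.13, 10.29)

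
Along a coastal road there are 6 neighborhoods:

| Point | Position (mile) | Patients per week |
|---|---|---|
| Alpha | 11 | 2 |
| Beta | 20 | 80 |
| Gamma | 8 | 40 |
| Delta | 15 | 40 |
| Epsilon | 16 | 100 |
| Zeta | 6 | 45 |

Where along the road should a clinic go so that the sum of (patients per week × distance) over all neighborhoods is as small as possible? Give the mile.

For a sum of weighted absolute distances on a line, the optimum is the weighted median (not the mean). Total weight W = 307; half-weight = 153.5.
Sort by position and accumulate weight:
  mile 6 (Zeta, w=45) → cum 45
  mile 8 (Gamma, w=40) → cum 85
  mile 11 (Alpha, w=2) → cum 87
  mile 15 (Delta, w=40) → cum 127
  mile 16 (Epsilon, w=100) → cum 227  ≥ 153.5 → median here
  mile 20 (Beta, w=80) → cum 307
Optimal location: mile 16.

x = 16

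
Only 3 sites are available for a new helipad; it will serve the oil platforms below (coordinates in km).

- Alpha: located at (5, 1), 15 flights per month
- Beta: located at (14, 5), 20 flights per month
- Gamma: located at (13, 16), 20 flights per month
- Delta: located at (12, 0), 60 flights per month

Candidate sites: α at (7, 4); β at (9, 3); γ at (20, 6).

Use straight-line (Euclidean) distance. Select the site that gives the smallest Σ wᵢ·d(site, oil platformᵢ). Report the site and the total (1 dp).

Total weighted distance at each candidate:
  α (7, 4): total = 848.0
  β (9, 3): total = 701.4
  γ (20, 6): total = 1203.0
Minimum is at β with total 701.4 km.

β, total 701.4 km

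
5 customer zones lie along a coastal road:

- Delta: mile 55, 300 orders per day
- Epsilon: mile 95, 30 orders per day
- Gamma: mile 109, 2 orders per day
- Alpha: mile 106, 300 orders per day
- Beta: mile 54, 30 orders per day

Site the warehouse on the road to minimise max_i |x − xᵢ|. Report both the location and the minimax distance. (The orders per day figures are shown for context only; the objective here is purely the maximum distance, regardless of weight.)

The 1-center on a line is the midpoint of the two extreme points: leftmost at 54, rightmost at 109.
Optimal location = (54 + 109)/2 = 81.5; maximum distance = (109 − 54)/2 = 27.5.

location 81.5, max distance 27.5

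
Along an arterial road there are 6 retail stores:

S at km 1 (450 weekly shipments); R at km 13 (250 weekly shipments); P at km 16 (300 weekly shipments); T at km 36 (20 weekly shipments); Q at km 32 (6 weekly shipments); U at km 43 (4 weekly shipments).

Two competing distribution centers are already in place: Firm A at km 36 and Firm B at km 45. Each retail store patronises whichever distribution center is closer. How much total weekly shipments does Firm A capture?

1026

The indifferent point is the midpoint (36+45)/2 = 40.5; retail stores left of it (closer to Firm A at 36) go to Firm A, those right go to Firm B.
  S at 1 (w=450) → Firm A
  R at 13 (w=250) → Firm A
  P at 16 (w=300) → Firm A
  Q at 32 (w=6) → Firm A
  T at 36 (w=20) → Firm A
  U at 43 (w=4) → Firm B
Firm A captures 1026; Firm B captures 4.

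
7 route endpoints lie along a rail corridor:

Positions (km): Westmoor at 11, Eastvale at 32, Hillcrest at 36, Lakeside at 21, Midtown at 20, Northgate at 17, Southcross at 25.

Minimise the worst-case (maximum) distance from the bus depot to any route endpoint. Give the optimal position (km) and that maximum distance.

The 1-center on a line is the midpoint of the two extreme points: leftmost at 11, rightmost at 36.
Optimal location = (11 + 36)/2 = 23.5; maximum distance = (36 − 11)/2 = 12.5.

location 23.5, max distance 12.5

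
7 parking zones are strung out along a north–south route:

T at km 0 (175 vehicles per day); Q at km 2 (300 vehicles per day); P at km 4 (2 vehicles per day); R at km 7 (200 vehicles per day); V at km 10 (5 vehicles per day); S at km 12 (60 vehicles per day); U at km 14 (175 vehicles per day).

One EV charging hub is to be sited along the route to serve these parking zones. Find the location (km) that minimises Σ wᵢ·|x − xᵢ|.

x = 2

For a sum of weighted absolute distances on a line, the optimum is the weighted median (not the mean). Total weight W = 917; half-weight = 458.5.
Sort by position and accumulate weight:
  km 0 (T, w=175) → cum 175
  km 2 (Q, w=300) → cum 475  ≥ 458.5 → median here
  km 4 (P, w=2) → cum 477
  km 7 (R, w=200) → cum 677
  km 10 (V, w=5) → cum 682
  km 12 (S, w=60) → cum 742
  km 14 (U, w=175) → cum 917
Optimal location: km 2.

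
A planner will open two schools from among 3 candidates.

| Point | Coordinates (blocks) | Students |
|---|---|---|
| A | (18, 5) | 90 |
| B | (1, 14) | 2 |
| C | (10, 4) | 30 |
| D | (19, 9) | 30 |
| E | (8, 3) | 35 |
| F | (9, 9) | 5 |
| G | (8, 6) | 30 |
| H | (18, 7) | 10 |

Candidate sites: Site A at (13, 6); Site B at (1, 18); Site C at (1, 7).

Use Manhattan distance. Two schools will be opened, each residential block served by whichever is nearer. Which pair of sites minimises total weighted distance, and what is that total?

{Site A, Site B}, total 1493

Evaluate every pair (each demand assigned to the nearer of the two):
  {Site A, Site B}: total = 1493
  {Site A, Site C}: total = 1499
  {Site B, Site C}: total = 3523
Best pair: {Site A, Site B} with total 1493.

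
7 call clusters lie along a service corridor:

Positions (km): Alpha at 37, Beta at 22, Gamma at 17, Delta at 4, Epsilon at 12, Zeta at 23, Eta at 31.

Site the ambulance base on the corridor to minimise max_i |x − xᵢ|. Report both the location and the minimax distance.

location 20.5, max distance 16.5

The 1-center on a line is the midpoint of the two extreme points: leftmost at 4, rightmost at 37.
Optimal location = (4 + 37)/2 = 20.5; maximum distance = (37 − 4)/2 = 16.5.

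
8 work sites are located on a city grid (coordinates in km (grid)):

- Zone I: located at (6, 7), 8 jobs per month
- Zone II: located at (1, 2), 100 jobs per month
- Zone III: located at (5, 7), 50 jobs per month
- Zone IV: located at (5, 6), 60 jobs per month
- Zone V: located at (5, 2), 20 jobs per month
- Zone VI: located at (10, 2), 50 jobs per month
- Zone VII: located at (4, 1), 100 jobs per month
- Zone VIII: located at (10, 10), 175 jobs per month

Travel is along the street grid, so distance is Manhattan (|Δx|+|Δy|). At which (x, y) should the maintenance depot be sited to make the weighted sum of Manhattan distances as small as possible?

(5, 6)

Manhattan distance separates: Σwᵢ(|x−xᵢ|+|y−yᵢ|) = Σwᵢ|x−xᵢ| + Σwᵢ|y−yᵢ|, so x and y are optimised independently as 1-D weighted medians.
Total weight W = 563; half = 281.5.
x-coordinate, sorted with cumulative weight:
  x=1 (Zone II, w=100) cum 100
  x=4 (Zone VII, w=100) cum 200
  x=5 (Zone III, w=50) cum 250
  x=5 (Zone IV, w=60) cum 310  ← median
  x=5 (Zone V, w=20) cum 330
  x=6 (Zone I, w=8) cum 338
  x=10 (Zone VI, w=50) cum 388
  x=10 (Zone VIII, w=175) cum 563
⇒ x* = 5
y-coordinate, sorted with cumulative weight:
  y=1 (Zone VII, w=100) cum 100
  y=2 (Zone II, w=100) cum 200
  y=2 (Zone V, w=20) cum 220
  y=2 (Zone VI, w=50) cum 270
  y=6 (Zone IV, w=60) cum 330  ← median
  y=7 (Zone I, w=8) cum 338
  y=7 (Zone III, w=50) cum 388
  y=10 (Zone VIII, w=175) cum 563
⇒ y* = 6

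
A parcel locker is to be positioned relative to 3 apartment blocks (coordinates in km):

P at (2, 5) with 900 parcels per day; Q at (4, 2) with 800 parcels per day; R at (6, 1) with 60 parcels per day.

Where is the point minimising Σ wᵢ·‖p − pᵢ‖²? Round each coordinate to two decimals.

The minimiser of Σwᵢ‖p−pᵢ‖² is the weighted centroid p* = (Σwᵢpᵢ)/(Σwᵢ).
Σwᵢ = 1760.
Σwᵢxᵢ = 900·2 + 800·4 + 60·6 = 5360.
Σwᵢyᵢ = 900·5 + 800·2 + 60·1 = 6160.
x* = 5360/1760 = 3.05, y* = 6160/1760 = 3.50.

(3.05, 3.50)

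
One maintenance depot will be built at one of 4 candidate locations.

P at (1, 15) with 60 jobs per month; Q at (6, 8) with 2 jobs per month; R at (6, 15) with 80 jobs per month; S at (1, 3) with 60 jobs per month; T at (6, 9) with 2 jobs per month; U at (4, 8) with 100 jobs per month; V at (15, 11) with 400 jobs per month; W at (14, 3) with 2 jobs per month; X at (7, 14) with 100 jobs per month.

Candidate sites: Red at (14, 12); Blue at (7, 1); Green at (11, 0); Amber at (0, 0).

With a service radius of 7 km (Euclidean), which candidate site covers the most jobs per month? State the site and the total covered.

Red, covering 400

Coverage radius r = 7 km; a point is covered iff (Δx)²+(Δy)² ≤ 7² = 49.
  Red (14, 12): covers {V} → 400
  Blue (7, 1): covers {S} → 60
  Green (11, 0): covers {W} → 2
  Amber (0, 0): covers {S} → 60
Maximum coverage at Red: 400 jobs per month.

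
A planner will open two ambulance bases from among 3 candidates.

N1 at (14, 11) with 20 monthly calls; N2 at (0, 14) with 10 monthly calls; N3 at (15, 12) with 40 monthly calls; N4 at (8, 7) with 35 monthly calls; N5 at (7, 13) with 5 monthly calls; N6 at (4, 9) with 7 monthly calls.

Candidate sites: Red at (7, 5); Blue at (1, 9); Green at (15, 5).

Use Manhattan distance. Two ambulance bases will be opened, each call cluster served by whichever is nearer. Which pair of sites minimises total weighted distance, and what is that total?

Evaluate every pair (each demand assigned to the nearer of the two):
  {Red, Green}: total = 774
  {Blue, Green}: total = 866
  {Red, Blue}: total = 1086
Best pair: {Red, Green} with total 774.

{Red, Green}, total 774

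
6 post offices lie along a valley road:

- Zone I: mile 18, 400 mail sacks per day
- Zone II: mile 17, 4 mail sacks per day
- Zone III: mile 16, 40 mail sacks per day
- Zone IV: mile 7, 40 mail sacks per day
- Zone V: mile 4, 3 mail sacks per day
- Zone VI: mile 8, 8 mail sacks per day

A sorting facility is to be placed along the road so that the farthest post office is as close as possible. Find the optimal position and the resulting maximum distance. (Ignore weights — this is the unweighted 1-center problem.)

The 1-center on a line is the midpoint of the two extreme points: leftmost at 4, rightmost at 18.
Optimal location = (4 + 18)/2 = 11; maximum distance = (18 − 4)/2 = 7.

location 11, max distance 7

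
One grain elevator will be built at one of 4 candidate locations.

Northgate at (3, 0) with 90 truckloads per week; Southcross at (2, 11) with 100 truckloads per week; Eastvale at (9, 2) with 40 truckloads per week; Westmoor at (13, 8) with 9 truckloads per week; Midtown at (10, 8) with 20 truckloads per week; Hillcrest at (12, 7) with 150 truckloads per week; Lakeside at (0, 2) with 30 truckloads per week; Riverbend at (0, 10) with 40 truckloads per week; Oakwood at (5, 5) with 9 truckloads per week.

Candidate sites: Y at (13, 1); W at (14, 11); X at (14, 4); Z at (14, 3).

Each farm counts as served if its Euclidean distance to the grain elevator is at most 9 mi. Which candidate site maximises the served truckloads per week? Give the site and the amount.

Y, covering 228

Coverage radius r = 9 mi; a point is covered iff (Δx)²+(Δy)² ≤ 9² = 81.
  Y (13, 1): covers {Eastvale, Westmoor, Midtown, Hillcrest, Oakwood} → 228
  W (14, 11): covers {Westmoor, Midtown, Hillcrest} → 179
  X (14, 4): covers {Eastvale, Westmoor, Midtown, Hillcrest} → 219
  Z (14, 3): covers {Eastvale, Westmoor, Midtown, Hillcrest} → 219
Maximum coverage at Y: 228 truckloads per week.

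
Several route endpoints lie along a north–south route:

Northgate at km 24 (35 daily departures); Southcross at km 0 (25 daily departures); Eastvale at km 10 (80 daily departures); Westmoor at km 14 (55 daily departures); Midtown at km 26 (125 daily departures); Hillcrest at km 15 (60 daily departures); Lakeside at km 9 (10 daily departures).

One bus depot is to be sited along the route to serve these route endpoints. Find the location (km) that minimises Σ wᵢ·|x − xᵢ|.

x = 15

For a sum of weighted absolute distances on a line, the optimum is the weighted median (not the mean). Total weight W = 390; half-weight = 195.
Sort by position and accumulate weight:
  km 0 (Southcross, w=25) → cum 25
  km 9 (Lakeside, w=10) → cum 35
  km 10 (Eastvale, w=80) → cum 115
  km 14 (Westmoor, w=55) → cum 170
  km 15 (Hillcrest, w=60) → cum 230  ≥ 195 → median here
  km 24 (Northgate, w=35) → cum 265
  km 26 (Midtown, w=125) → cum 390
Optimal location: km 15.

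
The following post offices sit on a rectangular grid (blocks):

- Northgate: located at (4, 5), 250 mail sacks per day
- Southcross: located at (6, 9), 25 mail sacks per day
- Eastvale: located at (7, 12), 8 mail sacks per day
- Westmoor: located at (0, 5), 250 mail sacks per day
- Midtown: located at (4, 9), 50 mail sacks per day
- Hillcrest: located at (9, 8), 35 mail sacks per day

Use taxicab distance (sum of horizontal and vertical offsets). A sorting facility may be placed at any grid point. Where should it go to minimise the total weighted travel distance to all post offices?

(4, 5)

Manhattan distance separates: Σwᵢ(|x−xᵢ|+|y−yᵢ|) = Σwᵢ|x−xᵢ| + Σwᵢ|y−yᵢ|, so x and y are optimised independently as 1-D weighted medians.
Total weight W = 618; half = 309.
x-coordinate, sorted with cumulative weight:
  x=0 (Westmoor, w=250) cum 250
  x=4 (Northgate, w=250) cum 500  ← median
  x=4 (Midtown, w=50) cum 550
  x=6 (Southcross, w=25) cum 575
  x=7 (Eastvale, w=8) cum 583
  x=9 (Hillcrest, w=35) cum 618
⇒ x* = 4
y-coordinate, sorted with cumulative weight:
  y=5 (Northgate, w=250) cum 250
  y=5 (Westmoor, w=250) cum 500  ← median
  y=8 (Hillcrest, w=35) cum 535
  y=9 (Southcross, w=25) cum 560
  y=9 (Midtown, w=50) cum 610
  y=12 (Eastvale, w=8) cum 618
⇒ y* = 5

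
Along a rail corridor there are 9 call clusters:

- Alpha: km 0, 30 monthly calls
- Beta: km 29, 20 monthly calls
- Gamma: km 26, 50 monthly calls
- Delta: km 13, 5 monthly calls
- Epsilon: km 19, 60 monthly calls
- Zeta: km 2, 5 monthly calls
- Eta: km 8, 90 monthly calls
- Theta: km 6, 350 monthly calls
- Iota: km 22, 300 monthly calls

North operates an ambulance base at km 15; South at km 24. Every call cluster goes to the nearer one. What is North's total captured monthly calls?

540

The indifferent point is the midpoint (15+24)/2 = 19.5; call clusters left of it (closer to North at 15) go to North, those right go to South.
  Alpha at 0 (w=30) → North
  Zeta at 2 (w=5) → North
  Theta at 6 (w=350) → North
  Eta at 8 (w=90) → North
  Delta at 13 (w=5) → North
  Epsilon at 19 (w=60) → North
  Iota at 22 (w=300) → South
  Gamma at 26 (w=50) → South
  Beta at 29 (w=20) → South
North captures 540; South captures 370.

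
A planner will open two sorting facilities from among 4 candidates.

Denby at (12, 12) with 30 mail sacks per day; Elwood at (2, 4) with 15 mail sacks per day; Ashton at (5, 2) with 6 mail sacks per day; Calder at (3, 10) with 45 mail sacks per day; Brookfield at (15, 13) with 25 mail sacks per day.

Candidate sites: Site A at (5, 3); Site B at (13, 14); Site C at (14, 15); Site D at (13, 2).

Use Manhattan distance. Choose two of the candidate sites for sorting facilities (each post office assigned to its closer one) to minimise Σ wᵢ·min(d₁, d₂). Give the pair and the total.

Evaluate every pair (each demand assigned to the nearer of the two):
  {Site A, Site B}: total = 636
  {Site A, Site C}: total = 696
  {Site B, Site D}: total = 1038
  {Site A, Site D}: total = 1126
  {Site C, Site D}: total = 1188
  {Site B, Site C}: total = 1230
Best pair: {Site A, Site B} with total 636.

{Site A, Site B}, total 636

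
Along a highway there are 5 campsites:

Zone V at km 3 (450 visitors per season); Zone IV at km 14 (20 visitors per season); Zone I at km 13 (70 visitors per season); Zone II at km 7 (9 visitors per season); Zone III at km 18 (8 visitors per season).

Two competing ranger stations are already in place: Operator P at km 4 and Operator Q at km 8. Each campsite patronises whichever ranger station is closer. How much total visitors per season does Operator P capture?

450

The indifferent point is the midpoint (4+8)/2 = 6; campsites left of it (closer to Operator P at 4) go to Operator P, those right go to Operator Q.
  Zone V at 3 (w=450) → Operator P
  Zone II at 7 (w=9) → Operator Q
  Zone I at 13 (w=70) → Operator Q
  Zone IV at 14 (w=20) → Operator Q
  Zone III at 18 (w=8) → Operator Q
Operator P captures 450; Operator Q captures 107.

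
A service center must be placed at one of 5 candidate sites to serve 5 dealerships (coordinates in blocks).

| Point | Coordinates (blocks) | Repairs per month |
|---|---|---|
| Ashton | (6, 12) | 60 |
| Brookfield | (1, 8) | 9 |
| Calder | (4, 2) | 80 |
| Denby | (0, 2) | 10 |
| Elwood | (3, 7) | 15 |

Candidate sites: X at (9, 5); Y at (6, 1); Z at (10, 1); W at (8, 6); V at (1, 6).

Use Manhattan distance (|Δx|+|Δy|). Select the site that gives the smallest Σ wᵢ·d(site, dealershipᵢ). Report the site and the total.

Y, total 1213 blocks

Total weighted distance at each candidate:
  X (9, 5): total = 1579
  Y (6, 1): total = 1213
  Z (10, 1): total = 1909
  W (8, 6): total = 1411
  V (1, 6): total = 1333
Minimum is at Y with total 1213 blocks.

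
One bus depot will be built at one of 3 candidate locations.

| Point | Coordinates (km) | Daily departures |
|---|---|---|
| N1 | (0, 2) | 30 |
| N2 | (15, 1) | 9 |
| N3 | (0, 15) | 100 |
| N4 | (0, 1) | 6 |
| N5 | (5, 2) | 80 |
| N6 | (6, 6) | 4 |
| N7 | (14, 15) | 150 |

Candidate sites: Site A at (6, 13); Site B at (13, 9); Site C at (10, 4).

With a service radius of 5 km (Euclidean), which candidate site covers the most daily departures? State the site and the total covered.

Site C, covering 4

Coverage radius r = 5 km; a point is covered iff (Δx)²+(Δy)² ≤ 5² = 25.
  Site A (6, 13): covers {none} → 0
  Site B (13, 9): covers {none} → 0
  Site C (10, 4): covers {N6} → 4
Maximum coverage at Site C: 4 daily departures.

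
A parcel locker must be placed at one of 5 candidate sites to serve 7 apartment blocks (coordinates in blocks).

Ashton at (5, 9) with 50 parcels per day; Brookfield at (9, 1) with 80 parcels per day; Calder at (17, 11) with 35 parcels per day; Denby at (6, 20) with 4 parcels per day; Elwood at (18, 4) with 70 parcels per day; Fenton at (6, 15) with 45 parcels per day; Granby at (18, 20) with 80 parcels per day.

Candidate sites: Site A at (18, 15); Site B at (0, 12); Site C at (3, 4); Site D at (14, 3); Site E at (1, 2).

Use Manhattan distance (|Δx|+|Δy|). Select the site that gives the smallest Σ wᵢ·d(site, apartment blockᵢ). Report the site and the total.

Site D, total 4725 blocks

Total weighted distance at each candidate:
  Site A (18, 15): total = 4743
  Site B (0, 12): total = 6991
  Site C (3, 4): total = 6041
  Site D (14, 3): total = 4725
  Site E (1, 2): total = 7177
Minimum is at Site D with total 4725 blocks.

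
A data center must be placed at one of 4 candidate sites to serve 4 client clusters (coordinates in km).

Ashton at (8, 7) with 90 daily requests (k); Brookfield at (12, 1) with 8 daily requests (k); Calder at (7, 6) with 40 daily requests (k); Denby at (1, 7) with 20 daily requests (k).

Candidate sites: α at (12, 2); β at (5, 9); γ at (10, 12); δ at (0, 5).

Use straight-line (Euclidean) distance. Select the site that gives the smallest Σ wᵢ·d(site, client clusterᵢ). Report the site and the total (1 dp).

Total weighted distance at each candidate:
  α (12, 2): total = 1082.1
  β (5, 9): total = 643.2
  γ (10, 12): total = 1048.3
  δ (0, 5): total = 1170.9
Minimum is at β with total 643.2 km.

β, total 643.2 km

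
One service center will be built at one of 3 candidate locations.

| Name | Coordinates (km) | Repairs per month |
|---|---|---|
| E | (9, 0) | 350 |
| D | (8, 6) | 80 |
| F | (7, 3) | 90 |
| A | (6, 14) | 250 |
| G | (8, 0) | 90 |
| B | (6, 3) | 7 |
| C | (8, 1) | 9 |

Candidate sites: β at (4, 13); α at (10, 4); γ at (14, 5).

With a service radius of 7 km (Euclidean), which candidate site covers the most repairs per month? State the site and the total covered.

Coverage radius r = 7 km; a point is covered iff (Δx)²+(Δy)² ≤ 7² = 49.
  β (4, 13): covers {A} → 250
  α (10, 4): covers {E, D, F, G, B, C} → 626
  γ (14, 5): covers {D} → 80
Maximum coverage at α: 626 repairs per month.

α, covering 626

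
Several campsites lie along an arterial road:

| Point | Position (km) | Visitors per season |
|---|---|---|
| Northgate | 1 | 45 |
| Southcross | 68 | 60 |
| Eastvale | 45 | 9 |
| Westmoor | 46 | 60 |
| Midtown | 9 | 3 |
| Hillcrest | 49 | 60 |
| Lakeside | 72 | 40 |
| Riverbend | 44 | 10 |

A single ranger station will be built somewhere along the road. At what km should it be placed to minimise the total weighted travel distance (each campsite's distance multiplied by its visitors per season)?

For a sum of weighted absolute distances on a line, the optimum is the weighted median (not the mean). Total weight W = 287; half-weight = 143.5.
Sort by position and accumulate weight:
  km 1 (Northgate, w=45) → cum 45
  km 9 (Midtown, w=3) → cum 48
  km 44 (Riverbend, w=10) → cum 58
  km 45 (Eastvale, w=9) → cum 67
  km 46 (Westmoor, w=60) → cum 127
  km 49 (Hillcrest, w=60) → cum 187  ≥ 143.5 → median here
  km 68 (Southcross, w=60) → cum 247
  km 72 (Lakeside, w=40) → cum 287
Optimal location: km 49.

x = 49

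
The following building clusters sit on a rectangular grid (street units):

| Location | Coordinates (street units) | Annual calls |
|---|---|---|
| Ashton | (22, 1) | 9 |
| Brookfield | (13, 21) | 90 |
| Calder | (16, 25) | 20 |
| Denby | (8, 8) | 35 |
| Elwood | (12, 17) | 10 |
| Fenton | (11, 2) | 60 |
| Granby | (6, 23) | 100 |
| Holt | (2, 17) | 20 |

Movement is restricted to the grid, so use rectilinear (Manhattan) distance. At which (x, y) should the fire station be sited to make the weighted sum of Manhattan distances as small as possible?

(11, 21)

Manhattan distance separates: Σwᵢ(|x−xᵢ|+|y−yᵢ|) = Σwᵢ|x−xᵢ| + Σwᵢ|y−yᵢ|, so x and y are optimised independently as 1-D weighted medians.
Total weight W = 344; half = 172.
x-coordinate, sorted with cumulative weight:
  x=2 (Holt, w=20) cum 20
  x=6 (Granby, w=100) cum 120
  x=8 (Denby, w=35) cum 155
  x=11 (Fenton, w=60) cum 215  ← median
  x=12 (Elwood, w=10) cum 225
  x=13 (Brookfield, w=90) cum 315
  x=16 (Calder, w=20) cum 335
  x=22 (Ashton, w=9) cum 344
⇒ x* = 11
y-coordinate, sorted with cumulative weight:
  y=1 (Ashton, w=9) cum 9
  y=2 (Fenton, w=60) cum 69
  y=8 (Denby, w=35) cum 104
  y=17 (Elwood, w=10) cum 114
  y=17 (Holt, w=20) cum 134
  y=21 (Brookfield, w=90) cum 224  ← median
  y=23 (Granby, w=100) cum 324
  y=25 (Calder, w=20) cum 344
⇒ y* = 21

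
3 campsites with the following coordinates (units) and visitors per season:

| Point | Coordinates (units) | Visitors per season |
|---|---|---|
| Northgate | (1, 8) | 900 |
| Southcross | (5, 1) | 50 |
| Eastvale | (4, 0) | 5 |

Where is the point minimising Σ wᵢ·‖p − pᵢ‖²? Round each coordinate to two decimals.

(1.23, 7.59)

The minimiser of Σwᵢ‖p−pᵢ‖² is the weighted centroid p* = (Σwᵢpᵢ)/(Σwᵢ).
Σwᵢ = 955.
Σwᵢxᵢ = 900·1 + 50·5 + 5·4 = 1170.
Σwᵢyᵢ = 900·8 + 50·1 + 5·0 = 7250.
x* = 1170/955 = 1.23, y* = 7250/955 = 7.59.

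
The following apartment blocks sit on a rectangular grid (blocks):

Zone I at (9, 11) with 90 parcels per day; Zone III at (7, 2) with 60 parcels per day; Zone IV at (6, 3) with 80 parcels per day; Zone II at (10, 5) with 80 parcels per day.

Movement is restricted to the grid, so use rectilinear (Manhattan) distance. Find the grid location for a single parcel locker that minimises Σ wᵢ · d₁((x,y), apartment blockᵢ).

Manhattan distance separates: Σwᵢ(|x−xᵢ|+|y−yᵢ|) = Σwᵢ|x−xᵢ| + Σwᵢ|y−yᵢ|, so x and y are optimised independently as 1-D weighted medians.
Total weight W = 310; half = 155.
x-coordinate, sorted with cumulative weight:
  x=6 (Zone IV, w=80) cum 80
  x=7 (Zone III, w=60) cum 140
  x=9 (Zone I, w=90) cum 230  ← median
  x=10 (Zone II, w=80) cum 310
⇒ x* = 9
y-coordinate, sorted with cumulative weight:
  y=2 (Zone III, w=60) cum 60
  y=3 (Zone IV, w=80) cum 140
  y=5 (Zone II, w=80) cum 220  ← median
  y=11 (Zone I, w=90) cum 310
⇒ y* = 5

(9, 5)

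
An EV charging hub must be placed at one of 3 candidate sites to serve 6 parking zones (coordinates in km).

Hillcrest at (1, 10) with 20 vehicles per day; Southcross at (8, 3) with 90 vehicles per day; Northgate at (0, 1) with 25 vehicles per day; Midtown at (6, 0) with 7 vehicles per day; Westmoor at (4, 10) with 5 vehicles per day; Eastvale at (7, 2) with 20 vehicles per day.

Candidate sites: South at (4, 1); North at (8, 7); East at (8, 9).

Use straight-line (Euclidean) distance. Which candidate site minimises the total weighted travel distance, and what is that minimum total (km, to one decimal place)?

Total weighted distance at each candidate:
  South (4, 1): total = 816.1
  North (8, 7): total = 940.3
  East (8, 9): total = 1190.8
Minimum is at South with total 816.1 km.

South, total 816.1 km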